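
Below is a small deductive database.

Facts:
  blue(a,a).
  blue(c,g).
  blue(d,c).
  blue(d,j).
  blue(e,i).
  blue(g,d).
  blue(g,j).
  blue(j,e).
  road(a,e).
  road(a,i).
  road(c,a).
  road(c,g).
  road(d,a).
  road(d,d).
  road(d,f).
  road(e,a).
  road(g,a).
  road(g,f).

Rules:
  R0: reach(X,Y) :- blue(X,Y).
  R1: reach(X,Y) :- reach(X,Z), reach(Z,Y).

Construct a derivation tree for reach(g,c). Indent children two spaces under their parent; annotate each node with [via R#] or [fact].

round 1: derive reach(a,a) via R0 from blue(a,a)
round 1: derive reach(c,g) via R0 from blue(c,g)
round 1: derive reach(d,c) via R0 from blue(d,c)
round 1: derive reach(d,j) via R0 from blue(d,j)
round 1: derive reach(e,i) via R0 from blue(e,i)
round 1: derive reach(g,d) via R0 from blue(g,d)
round 1: derive reach(g,j) via R0 from blue(g,j)
round 1: derive reach(j,e) via R0 from blue(j,e)
round 2: derive reach(c,d) via R1 from reach(c,g), reach(g,d)
round 2: derive reach(c,j) via R1 from reach(c,g), reach(g,j)
round 2: derive reach(d,e) via R1 from reach(d,j), reach(j,e)
round 2: derive reach(d,g) via R1 from reach(d,c), reach(c,g)
round 2: derive reach(g,c) via R1 from reach(g,d), reach(d,c)
round 2: derive reach(g,e) via R1 from reach(g,j), reach(j,e)
round 2: derive reach(j,i) via R1 from reach(j,e), reach(e,i)
round 3: derive reach(c,c) via R1 from reach(c,d), reach(d,c)
round 3: derive reach(c,e) via R1 from reach(c,d), reach(d,e)
round 3: derive reach(c,i) via R1 from reach(c,j), reach(j,i)
round 3: derive reach(d,d) via R1 from reach(d,c), reach(c,d)
round 3: derive reach(d,i) via R1 from reach(d,e), reach(e,i)
round 3: derive reach(g,g) via R1 from reach(g,c), reach(c,g)
round 3: derive reach(g,i) via R1 from reach(g,e), reach(e,i)

reach(g,c)  [via R1]
  reach(g,d)  [via R0]
    blue(g,d)  [fact]
  reach(d,c)  [via R0]
    blue(d,c)  [fact]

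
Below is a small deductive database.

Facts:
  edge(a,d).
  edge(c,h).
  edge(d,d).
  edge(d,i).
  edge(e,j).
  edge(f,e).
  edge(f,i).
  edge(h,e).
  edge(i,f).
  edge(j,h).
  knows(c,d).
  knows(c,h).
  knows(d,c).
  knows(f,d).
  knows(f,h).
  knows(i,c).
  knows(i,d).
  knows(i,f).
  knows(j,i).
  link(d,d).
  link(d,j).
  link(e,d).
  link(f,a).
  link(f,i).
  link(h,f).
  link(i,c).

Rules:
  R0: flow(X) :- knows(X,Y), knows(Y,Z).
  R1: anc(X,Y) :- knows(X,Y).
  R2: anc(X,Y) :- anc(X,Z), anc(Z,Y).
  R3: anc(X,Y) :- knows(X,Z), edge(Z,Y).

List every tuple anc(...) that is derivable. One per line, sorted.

anc(c,c)
anc(c,d)
anc(c,e)
anc(c,f)
anc(c,h)
anc(c,i)
anc(d,c)
anc(d,d)
anc(d,e)
anc(d,f)
anc(d,h)
anc(d,i)
anc(f,c)
anc(f,d)
anc(f,e)
anc(f,f)
anc(f,h)
anc(f,i)
anc(i,c)
anc(i,d)
anc(i,e)
anc(i,f)
anc(i,h)
anc(i,i)
anc(j,c)
anc(j,d)
anc(j,e)
anc(j,f)
anc(j,h)
anc(j,i)

round 1: derive anc(c,d) via R1 from knows(c,d)
round 1: derive anc(c,h) via R1 from knows(c,h)
round 1: derive anc(d,c) via R1 from knows(d,c)
round 1: derive anc(f,d) via R1 from knows(f,d)
round 1: derive anc(f,h) via R1 from knows(f,h)
round 1: derive anc(i,c) via R1 from knows(i,c)
round 1: derive anc(i,d) via R1 from knows(i,d)
round 1: derive anc(i,f) via R1 from knows(i,f)
round 1: derive anc(j,i) via R1 from knows(j,i)
round 1: derive anc(c,e) via R3 from knows(c,h), edge(h,e)
round 1: derive anc(c,i) via R3 from knows(c,d), edge(d,i)
round 1: derive anc(d,h) via R3 from knows(d,c), edge(c,h)
round 1: derive anc(f,e) via R3 from knows(f,h), edge(h,e)
round 1: derive anc(f,i) via R3 from knows(f,d), edge(d,i)
round 1: derive anc(i,e) via R3 from knows(i,f), edge(f,e)
round 1: derive anc(i,h) via R3 from knows(i,c), edge(c,h)
round 1: derive anc(i,i) via R3 from knows(i,d), edge(d,i)
round 1: derive anc(j,f) via R3 from knows(j,i), edge(i,f)
round 2: derive anc(c,c) via R2 from anc(c,d), anc(d,c)
round 2: derive anc(c,f) via R2 from anc(c,i), anc(i,f)
round 2: derive anc(d,d) via R2 from anc(d,c), anc(c,d)
round 2: derive anc(d,e) via R2 from anc(d,c), anc(c,e)
round 2: derive anc(d,i) via R2 from anc(d,c), anc(c,i)
round 2: derive anc(f,c) via R2 from anc(f,d), anc(d,c)
round 2: derive anc(f,f) via R2 from anc(f,i), anc(i,f)
round 2: derive anc(j,c) via R2 from anc(j,i), anc(i,c)
round 2: derive anc(j,d) via R2 from anc(j,f), anc(f,d)
round 2: derive anc(j,e) via R2 from anc(j,f), anc(f,e)
round 2: derive anc(j,h) via R2 from anc(j,f), anc(f,h)
round 3: derive anc(d,f) via R2 from anc(d,c), anc(c,f)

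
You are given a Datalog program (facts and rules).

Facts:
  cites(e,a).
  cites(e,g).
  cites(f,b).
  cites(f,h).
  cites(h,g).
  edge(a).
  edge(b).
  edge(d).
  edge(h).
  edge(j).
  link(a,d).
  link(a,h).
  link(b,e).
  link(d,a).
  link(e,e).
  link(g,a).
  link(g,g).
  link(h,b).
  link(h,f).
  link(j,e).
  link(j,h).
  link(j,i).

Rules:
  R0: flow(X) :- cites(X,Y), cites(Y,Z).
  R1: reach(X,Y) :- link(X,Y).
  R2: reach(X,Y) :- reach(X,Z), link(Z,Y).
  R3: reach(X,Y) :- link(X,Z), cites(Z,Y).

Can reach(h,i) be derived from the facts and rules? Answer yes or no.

round 1: derive reach(a,d) via R1 from link(a,d)
round 1: derive reach(a,h) via R1 from link(a,h)
round 1: derive reach(b,e) via R1 from link(b,e)
round 1: derive reach(d,a) via R1 from link(d,a)
round 1: derive reach(e,e) via R1 from link(e,e)
round 1: derive reach(g,a) via R1 from link(g,a)
round 1: derive reach(g,g) via R1 from link(g,g)
round 1: derive reach(h,b) via R1 from link(h,b)
round 1: derive reach(h,f) via R1 from link(h,f)
round 1: derive reach(j,e) via R1 from link(j,e)
round 1: derive reach(j,h) via R1 from link(j,h)
round 1: derive reach(j,i) via R1 from link(j,i)
round 1: derive reach(a,g) via R3 from link(a,h), cites(h,g)
round 1: derive reach(b,a) via R3 from link(b,e), cites(e,a)
round 1: derive reach(b,g) via R3 from link(b,e), cites(e,g)
round 1: derive reach(e,a) via R3 from link(e,e), cites(e,a)
round 1: derive reach(e,g) via R3 from link(e,e), cites(e,g)
round 1: derive reach(h,h) via R3 from link(h,f), cites(f,h)
round 1: derive reach(j,a) via R3 from link(j,e), cites(e,a)
round 1: derive reach(j,g) via R3 from link(j,e), cites(e,g)
round 2: derive reach(a,a) via R2 from reach(a,d), link(d,a)
round 2: derive reach(a,b) via R2 from reach(a,h), link(h,b)
round 2: derive reach(a,f) via R2 from reach(a,h), link(h,f)
round 2: derive reach(b,d) via R2 from reach(b,a), link(a,d)
round 2: derive reach(b,h) via R2 from reach(b,a), link(a,h)
round 2: derive reach(d,d) via R2 from reach(d,a), link(a,d)
round 2: derive reach(d,h) via R2 from reach(d,a), link(a,h)
round 2: derive reach(e,d) via R2 from reach(e,a), link(a,d)
round 2: derive reach(e,h) via R2 from reach(e,a), link(a,h)
round 2: derive reach(g,d) via R2 from reach(g,a), link(a,d)
round 2: derive reach(g,h) via R2 from reach(g,a), link(a,h)
round 2: derive reach(h,e) via R2 from reach(h,b), link(b,e)
round 2: derive reach(j,b) via R2 from reach(j,h), link(h,b)
round 2: derive reach(j,d) via R2 from reach(j,a), link(a,d)
round 2: derive reach(j,f) via R2 from reach(j,h), link(h,f)
round 3: derive reach(a,e) via R2 from reach(a,b), link(b,e)
round 3: derive reach(b,b) via R2 from reach(b,h), link(h,b)
round 3: derive reach(b,f) via R2 from reach(b,h), link(h,f)
round 3: derive reach(d,b) via R2 from reach(d,h), link(h,b)
round 3: derive reach(d,f) via R2 from reach(d,h), link(h,f)
round 3: derive reach(e,b) via R2 from reach(e,h), link(h,b)
round 3: derive reach(e,f) via R2 from reach(e,h), link(h,f)
round 3: derive reach(g,b) via R2 from reach(g,h), link(h,b)
round 3: derive reach(g,f) via R2 from reach(g,h), link(h,f)
round 4: derive reach(d,e) via R2 from reach(d,b), link(b,e)
round 4: derive reach(g,e) via R2 from reach(g,b), link(b,e)

no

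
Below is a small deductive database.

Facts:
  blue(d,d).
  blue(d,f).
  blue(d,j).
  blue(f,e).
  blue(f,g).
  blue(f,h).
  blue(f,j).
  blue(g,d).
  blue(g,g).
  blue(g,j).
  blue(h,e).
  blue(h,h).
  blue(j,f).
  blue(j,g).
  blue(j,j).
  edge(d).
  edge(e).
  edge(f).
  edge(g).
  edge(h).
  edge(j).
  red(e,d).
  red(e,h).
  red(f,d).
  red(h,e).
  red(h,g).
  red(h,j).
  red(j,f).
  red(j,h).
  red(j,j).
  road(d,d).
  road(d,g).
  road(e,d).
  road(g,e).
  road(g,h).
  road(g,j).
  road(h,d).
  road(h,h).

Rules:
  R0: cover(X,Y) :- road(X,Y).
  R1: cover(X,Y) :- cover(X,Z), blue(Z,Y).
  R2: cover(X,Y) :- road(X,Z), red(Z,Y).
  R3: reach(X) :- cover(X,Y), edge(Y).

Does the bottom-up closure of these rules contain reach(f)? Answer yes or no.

round 1: derive cover(d,d) via R0 from road(d,d)
round 1: derive cover(d,g) via R0 from road(d,g)
round 1: derive cover(e,d) via R0 from road(e,d)
round 1: derive cover(g,e) via R0 from road(g,e)
round 1: derive cover(g,h) via R0 from road(g,h)
round 1: derive cover(g,j) via R0 from road(g,j)
round 1: derive cover(h,d) via R0 from road(h,d)
round 1: derive cover(h,h) via R0 from road(h,h)
round 1: derive cover(g,d) via R2 from road(g,e), red(e,d)
round 1: derive cover(g,f) via R2 from road(g,j), red(j,f)
round 1: derive cover(g,g) via R2 from road(g,h), red(h,g)
round 1: derive cover(h,e) via R2 from road(h,h), red(h,e)
round 1: derive cover(h,g) via R2 from road(h,h), red(h,g)
round 1: derive cover(h,j) via R2 from road(h,h), red(h,j)
round 2: derive cover(d,f) via R1 from cover(d,d), blue(d,f)
round 2: derive cover(d,j) via R1 from cover(d,d), blue(d,j)
round 2: derive cover(e,f) via R1 from cover(e,d), blue(d,f)
round 2: derive cover(e,j) via R1 from cover(e,d), blue(d,j)
round 2: derive cover(h,f) via R1 from cover(h,d), blue(d,f)
round 2: derive reach(d) via R3 from cover(d,d), edge(d)
round 2: derive reach(e) via R3 from cover(e,d), edge(d)
round 2: derive reach(g) via R3 from cover(g,d), edge(d)
round 2: derive reach(h) via R3 from cover(h,d), edge(d)
round 3: derive cover(d,e) via R1 from cover(d,f), blue(f,e)
round 3: derive cover(d,h) via R1 from cover(d,f), blue(f,h)
round 3: derive cover(e,e) via R1 from cover(e,f), blue(f,e)
round 3: derive cover(e,g) via R1 from cover(e,f), blue(f,g)
round 3: derive cover(e,h) via R1 from cover(e,f), blue(f,h)

no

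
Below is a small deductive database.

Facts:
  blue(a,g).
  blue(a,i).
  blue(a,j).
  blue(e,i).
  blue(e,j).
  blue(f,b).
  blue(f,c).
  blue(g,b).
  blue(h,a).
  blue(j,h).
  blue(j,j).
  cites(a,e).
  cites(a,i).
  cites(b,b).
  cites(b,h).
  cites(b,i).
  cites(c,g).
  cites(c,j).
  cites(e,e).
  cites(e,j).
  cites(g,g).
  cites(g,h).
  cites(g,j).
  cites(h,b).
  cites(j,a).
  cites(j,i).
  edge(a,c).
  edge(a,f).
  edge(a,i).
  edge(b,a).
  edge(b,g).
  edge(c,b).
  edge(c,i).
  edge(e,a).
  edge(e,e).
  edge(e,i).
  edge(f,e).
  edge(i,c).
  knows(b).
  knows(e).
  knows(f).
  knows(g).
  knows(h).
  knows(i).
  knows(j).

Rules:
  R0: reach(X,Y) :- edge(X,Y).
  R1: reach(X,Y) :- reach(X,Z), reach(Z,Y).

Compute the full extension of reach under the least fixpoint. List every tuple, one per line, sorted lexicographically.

reach(a,a)
reach(a,b)
reach(a,c)
reach(a,e)
reach(a,f)
reach(a,g)
reach(a,i)
reach(b,a)
reach(b,b)
reach(b,c)
reach(b,e)
reach(b,f)
reach(b,g)
reach(b,i)
reach(c,a)
reach(c,b)
reach(c,c)
reach(c,e)
reach(c,f)
reach(c,g)
reach(c,i)
reach(e,a)
reach(e,b)
reach(e,c)
reach(e,e)
reach(e,f)
reach(e,g)
reach(e,i)
reach(f,a)
reach(f,b)
reach(f,c)
reach(f,e)
reach(f,f)
reach(f,g)
reach(f,i)
reach(i,a)
reach(i,b)
reach(i,c)
reach(i,e)
reach(i,f)
reach(i,g)
reach(i,i)

round 1: derive reach(a,c) via R0 from edge(a,c)
round 1: derive reach(a,f) via R0 from edge(a,f)
round 1: derive reach(a,i) via R0 from edge(a,i)
round 1: derive reach(b,a) via R0 from edge(b,a)
round 1: derive reach(b,g) via R0 from edge(b,g)
round 1: derive reach(c,b) via R0 from edge(c,b)
round 1: derive reach(c,i) via R0 from edge(c,i)
round 1: derive reach(e,a) via R0 from edge(e,a)
round 1: derive reach(e,e) via R0 from edge(e,e)
round 1: derive reach(e,i) via R0 from edge(e,i)
round 1: derive reach(f,e) via R0 from edge(f,e)
round 1: derive reach(i,c) via R0 from edge(i,c)
round 2: derive reach(a,b) via R1 from reach(a,c), reach(c,b)
round 2: derive reach(a,e) via R1 from reach(a,f), reach(f,e)
round 2: derive reach(b,c) via R1 from reach(b,a), reach(a,c)
round 2: derive reach(b,f) via R1 from reach(b,a), reach(a,f)
round 2: derive reach(b,i) via R1 from reach(b,a), reach(a,i)
round 2: derive reach(c,a) via R1 from reach(c,b), reach(b,a)
round 2: derive reach(c,c) via R1 from reach(c,i), reach(i,c)
round 2: derive reach(c,g) via R1 from reach(c,b), reach(b,g)
round 2: derive reach(e,c) via R1 from reach(e,a), reach(a,c)
round 2: derive reach(e,f) via R1 from reach(e,a), reach(a,f)
round 2: derive reach(f,a) via R1 from reach(f,e), reach(e,a)
round 2: derive reach(f,i) via R1 from reach(f,e), reach(e,i)
round 2: derive reach(i,b) via R1 from reach(i,c), reach(c,b)
round 2: derive reach(i,i) via R1 from reach(i,c), reach(c,i)
round 3: derive reach(a,a) via R1 from reach(a,b), reach(b,a)
round 3: derive reach(a,g) via R1 from reach(a,b), reach(b,g)
round 3: derive reach(b,b) via R1 from reach(b,a), reach(a,b)
round 3: derive reach(b,e) via R1 from reach(b,a), reach(a,e)
round 3: derive reach(c,e) via R1 from reach(c,a), reach(a,e)
round 3: derive reach(c,f) via R1 from reach(c,a), reach(a,f)
round 3: derive reach(e,b) via R1 from reach(e,a), reach(a,b)
round 3: derive reach(e,g) via R1 from reach(e,c), reach(c,g)
round 3: derive reach(f,b) via R1 from reach(f,a), reach(a,b)
round 3: derive reach(f,c) via R1 from reach(f,a), reach(a,c)
round 3: derive reach(f,f) via R1 from reach(f,a), reach(a,f)
round 3: derive reach(i,a) via R1 from reach(i,b), reach(b,a)
round 3: derive reach(i,f) via R1 from reach(i,b), reach(b,f)
round 3: derive reach(i,g) via R1 from reach(i,b), reach(b,g)
round 4: derive reach(f,g) via R1 from reach(f,a), reach(a,g)
round 4: derive reach(i,e) via R1 from reach(i,a), reach(a,e)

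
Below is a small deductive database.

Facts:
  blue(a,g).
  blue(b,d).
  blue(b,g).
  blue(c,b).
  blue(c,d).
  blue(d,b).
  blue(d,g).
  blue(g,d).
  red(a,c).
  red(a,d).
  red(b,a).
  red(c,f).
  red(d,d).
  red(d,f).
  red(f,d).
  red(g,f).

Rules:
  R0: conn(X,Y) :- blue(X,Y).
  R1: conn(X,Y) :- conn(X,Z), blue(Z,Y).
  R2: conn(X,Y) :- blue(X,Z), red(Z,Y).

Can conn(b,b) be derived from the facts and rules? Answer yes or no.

yes

round 1: derive conn(a,g) via R0 from blue(a,g)
round 1: derive conn(b,d) via R0 from blue(b,d)
round 1: derive conn(b,g) via R0 from blue(b,g)
round 1: derive conn(c,b) via R0 from blue(c,b)
round 1: derive conn(c,d) via R0 from blue(c,d)
round 1: derive conn(d,b) via R0 from blue(d,b)
round 1: derive conn(d,g) via R0 from blue(d,g)
round 1: derive conn(g,d) via R0 from blue(g,d)
round 1: derive conn(a,f) via R2 from blue(a,g), red(g,f)
round 1: derive conn(b,f) via R2 from blue(b,d), red(d,f)
round 1: derive conn(c,a) via R2 from blue(c,b), red(b,a)
round 1: derive conn(c,f) via R2 from blue(c,d), red(d,f)
round 1: derive conn(d,a) via R2 from blue(d,b), red(b,a)
round 1: derive conn(d,f) via R2 from blue(d,g), red(g,f)
round 1: derive conn(g,f) via R2 from blue(g,d), red(d,f)
round 2: derive conn(a,d) via R1 from conn(a,g), blue(g,d)
round 2: derive conn(b,b) via R1 from conn(b,d), blue(d,b)
round 2: derive conn(c,g) via R1 from conn(c,a), blue(a,g)
round 2: derive conn(d,d) via R1 from conn(d,b), blue(b,d)
round 2: derive conn(g,b) via R1 from conn(g,d), blue(d,b)
round 2: derive conn(g,g) via R1 from conn(g,d), blue(d,g)
round 3: derive conn(a,b) via R1 from conn(a,d), blue(d,b)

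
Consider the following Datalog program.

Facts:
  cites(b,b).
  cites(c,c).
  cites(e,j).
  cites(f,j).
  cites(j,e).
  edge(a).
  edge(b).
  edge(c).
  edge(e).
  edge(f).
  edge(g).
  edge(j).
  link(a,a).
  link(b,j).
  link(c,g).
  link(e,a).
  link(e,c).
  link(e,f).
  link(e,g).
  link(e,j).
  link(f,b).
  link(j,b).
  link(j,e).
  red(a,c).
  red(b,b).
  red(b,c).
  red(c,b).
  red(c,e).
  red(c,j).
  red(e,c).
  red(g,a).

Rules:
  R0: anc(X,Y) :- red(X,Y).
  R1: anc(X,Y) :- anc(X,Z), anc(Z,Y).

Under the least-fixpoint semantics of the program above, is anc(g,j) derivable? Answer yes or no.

yes

round 1: derive anc(a,c) via R0 from red(a,c)
round 1: derive anc(b,b) via R0 from red(b,b)
round 1: derive anc(b,c) via R0 from red(b,c)
round 1: derive anc(c,b) via R0 from red(c,b)
round 1: derive anc(c,e) via R0 from red(c,e)
round 1: derive anc(c,j) via R0 from red(c,j)
round 1: derive anc(e,c) via R0 from red(e,c)
round 1: derive anc(g,a) via R0 from red(g,a)
round 2: derive anc(a,b) via R1 from anc(a,c), anc(c,b)
round 2: derive anc(a,e) via R1 from anc(a,c), anc(c,e)
round 2: derive anc(a,j) via R1 from anc(a,c), anc(c,j)
round 2: derive anc(b,e) via R1 from anc(b,c), anc(c,e)
round 2: derive anc(b,j) via R1 from anc(b,c), anc(c,j)
round 2: derive anc(c,c) via R1 from anc(c,b), anc(b,c)
round 2: derive anc(e,b) via R1 from anc(e,c), anc(c,b)
round 2: derive anc(e,e) via R1 from anc(e,c), anc(c,e)
round 2: derive anc(e,j) via R1 from anc(e,c), anc(c,j)
round 2: derive anc(g,c) via R1 from anc(g,a), anc(a,c)
round 3: derive anc(g,b) via R1 from anc(g,a), anc(a,b)
round 3: derive anc(g,e) via R1 from anc(g,a), anc(a,e)
round 3: derive anc(g,j) via R1 from anc(g,a), anc(a,j)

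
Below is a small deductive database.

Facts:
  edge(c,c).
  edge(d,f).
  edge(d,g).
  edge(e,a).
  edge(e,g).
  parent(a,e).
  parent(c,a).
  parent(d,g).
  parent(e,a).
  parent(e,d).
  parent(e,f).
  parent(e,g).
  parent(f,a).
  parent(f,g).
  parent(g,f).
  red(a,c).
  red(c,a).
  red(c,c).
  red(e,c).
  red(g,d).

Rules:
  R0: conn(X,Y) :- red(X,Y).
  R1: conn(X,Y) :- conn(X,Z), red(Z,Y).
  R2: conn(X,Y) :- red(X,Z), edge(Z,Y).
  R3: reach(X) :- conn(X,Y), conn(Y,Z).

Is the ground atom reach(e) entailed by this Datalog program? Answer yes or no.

round 1: derive conn(a,c) via R0 from red(a,c)
round 1: derive conn(c,a) via R0 from red(c,a)
round 1: derive conn(c,c) via R0 from red(c,c)
round 1: derive conn(e,c) via R0 from red(e,c)
round 1: derive conn(g,d) via R0 from red(g,d)
round 1: derive conn(g,f) via R2 from red(g,d), edge(d,f)
round 1: derive conn(g,g) via R2 from red(g,d), edge(d,g)
round 2: derive conn(a,a) via R1 from conn(a,c), red(c,a)
round 2: derive conn(e,a) via R1 from conn(e,c), red(c,a)
round 2: derive reach(a) via R3 from conn(a,c), conn(c,a)
round 2: derive reach(c) via R3 from conn(c,a), conn(a,c)
round 2: derive reach(e) via R3 from conn(e,c), conn(c,a)
round 2: derive reach(g) via R3 from conn(g,g), conn(g,d)

yes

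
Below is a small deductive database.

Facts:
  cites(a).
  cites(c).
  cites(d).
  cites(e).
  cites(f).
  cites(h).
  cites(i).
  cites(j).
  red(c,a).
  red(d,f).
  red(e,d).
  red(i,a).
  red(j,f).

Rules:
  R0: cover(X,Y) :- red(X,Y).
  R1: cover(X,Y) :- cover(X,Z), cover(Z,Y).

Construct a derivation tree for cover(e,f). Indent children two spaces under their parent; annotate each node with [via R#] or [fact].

cover(e,f)  [via R1]
  cover(e,d)  [via R0]
    red(e,d)  [fact]
  cover(d,f)  [via R0]
    red(d,f)  [fact]

round 1: derive cover(c,a) via R0 from red(c,a)
round 1: derive cover(d,f) via R0 from red(d,f)
round 1: derive cover(e,d) via R0 from red(e,d)
round 1: derive cover(i,a) via R0 from red(i,a)
round 1: derive cover(j,f) via R0 from red(j,f)
round 2: derive cover(e,f) via R1 from cover(e,d), cover(d,f)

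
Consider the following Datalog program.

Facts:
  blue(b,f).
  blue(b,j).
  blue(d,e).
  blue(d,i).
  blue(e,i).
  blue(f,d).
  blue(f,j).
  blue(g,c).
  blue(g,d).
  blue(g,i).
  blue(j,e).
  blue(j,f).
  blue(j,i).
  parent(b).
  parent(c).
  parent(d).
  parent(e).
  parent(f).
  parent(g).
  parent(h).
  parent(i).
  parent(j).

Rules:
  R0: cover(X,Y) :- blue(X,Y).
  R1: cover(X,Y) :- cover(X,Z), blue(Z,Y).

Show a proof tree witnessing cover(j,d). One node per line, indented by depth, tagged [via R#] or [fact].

round 1: derive cover(b,f) via R0 from blue(b,f)
round 1: derive cover(b,j) via R0 from blue(b,j)
round 1: derive cover(d,e) via R0 from blue(d,e)
round 1: derive cover(d,i) via R0 from blue(d,i)
round 1: derive cover(e,i) via R0 from blue(e,i)
round 1: derive cover(f,d) via R0 from blue(f,d)
round 1: derive cover(f,j) via R0 from blue(f,j)
round 1: derive cover(g,c) via R0 from blue(g,c)
round 1: derive cover(g,d) via R0 from blue(g,d)
round 1: derive cover(g,i) via R0 from blue(g,i)
round 1: derive cover(j,e) via R0 from blue(j,e)
round 1: derive cover(j,f) via R0 from blue(j,f)
round 1: derive cover(j,i) via R0 from blue(j,i)
round 2: derive cover(b,d) via R1 from cover(b,f), blue(f,d)
round 2: derive cover(b,e) via R1 from cover(b,j), blue(j,e)
round 2: derive cover(b,i) via R1 from cover(b,j), blue(j,i)
round 2: derive cover(f,e) via R1 from cover(f,d), blue(d,e)
round 2: derive cover(f,f) via R1 from cover(f,j), blue(j,f)
round 2: derive cover(f,i) via R1 from cover(f,d), blue(d,i)
round 2: derive cover(g,e) via R1 from cover(g,d), blue(d,e)
round 2: derive cover(j,d) via R1 from cover(j,f), blue(f,d)
round 2: derive cover(j,j) via R1 from cover(j,f), blue(f,j)

cover(j,d)  [via R1]
  cover(j,f)  [via R0]
    blue(j,f)  [fact]
  blue(f,d)  [fact]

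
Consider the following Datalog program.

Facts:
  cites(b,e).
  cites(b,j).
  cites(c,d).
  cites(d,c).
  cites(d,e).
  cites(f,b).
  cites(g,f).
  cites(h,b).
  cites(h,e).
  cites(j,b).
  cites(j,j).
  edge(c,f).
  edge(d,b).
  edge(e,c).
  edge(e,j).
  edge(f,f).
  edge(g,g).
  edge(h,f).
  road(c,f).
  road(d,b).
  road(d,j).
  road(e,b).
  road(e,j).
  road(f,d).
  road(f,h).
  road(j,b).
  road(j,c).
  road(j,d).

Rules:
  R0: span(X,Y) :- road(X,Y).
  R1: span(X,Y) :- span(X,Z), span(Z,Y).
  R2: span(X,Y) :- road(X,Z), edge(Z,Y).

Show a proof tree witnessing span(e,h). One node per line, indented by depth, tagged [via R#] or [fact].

span(e,h)  [via R1]
  span(e,c)  [via R1]
    span(e,j)  [via R0]
      road(e,j)  [fact]
    span(j,c)  [via R0]
      road(j,c)  [fact]
  span(c,h)  [via R1]
    span(c,f)  [via R0]
      road(c,f)  [fact]
    span(f,h)  [via R0]
      road(f,h)  [fact]

round 1: derive span(c,f) via R0 from road(c,f)
round 1: derive span(d,b) via R0 from road(d,b)
round 1: derive span(d,j) via R0 from road(d,j)
round 1: derive span(e,b) via R0 from road(e,b)
round 1: derive span(e,j) via R0 from road(e,j)
round 1: derive span(f,d) via R0 from road(f,d)
round 1: derive span(f,h) via R0 from road(f,h)
round 1: derive span(j,b) via R0 from road(j,b)
round 1: derive span(j,c) via R0 from road(j,c)
round 1: derive span(j,d) via R0 from road(j,d)
round 1: derive span(f,b) via R2 from road(f,d), edge(d,b)
round 1: derive span(f,f) via R2 from road(f,h), edge(h,f)
round 1: derive span(j,f) via R2 from road(j,c), edge(c,f)
round 2: derive span(c,b) via R1 from span(c,f), span(f,b)
round 2: derive span(c,d) via R1 from span(c,f), span(f,d)
round 2: derive span(c,h) via R1 from span(c,f), span(f,h)
round 2: derive span(d,c) via R1 from span(d,j), span(j,c)
round 2: derive span(d,d) via R1 from span(d,j), span(j,d)
round 2: derive span(d,f) via R1 from span(d,j), span(j,f)
round 2: derive span(e,c) via R1 from span(e,j), span(j,c)
round 2: derive span(e,d) via R1 from span(e,j), span(j,d)
round 2: derive span(e,f) via R1 from span(e,j), span(j,f)
round 2: derive span(f,j) via R1 from span(f,d), span(d,j)
round 2: derive span(j,h) via R1 from span(j,f), span(f,h)
round 2: derive span(j,j) via R1 from span(j,d), span(d,j)
round 3: derive span(c,c) via R1 from span(c,d), span(d,c)
round 3: derive span(c,j) via R1 from span(c,d), span(d,j)
round 3: derive span(d,h) via R1 from span(d,c), span(c,h)
round 3: derive span(e,h) via R1 from span(e,c), span(c,h)
round 3: derive span(f,c) via R1 from span(f,d), span(d,c)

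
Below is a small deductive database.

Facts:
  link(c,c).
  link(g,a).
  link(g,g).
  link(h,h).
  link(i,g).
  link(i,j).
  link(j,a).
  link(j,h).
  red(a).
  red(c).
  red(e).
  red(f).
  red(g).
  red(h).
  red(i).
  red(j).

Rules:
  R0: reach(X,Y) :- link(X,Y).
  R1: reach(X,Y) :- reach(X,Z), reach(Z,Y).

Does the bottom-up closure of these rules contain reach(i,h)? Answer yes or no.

round 1: derive reach(c,c) via R0 from link(c,c)
round 1: derive reach(g,a) via R0 from link(g,a)
round 1: derive reach(g,g) via R0 from link(g,g)
round 1: derive reach(h,h) via R0 from link(h,h)
round 1: derive reach(i,g) via R0 from link(i,g)
round 1: derive reach(i,j) via R0 from link(i,j)
round 1: derive reach(j,a) via R0 from link(j,a)
round 1: derive reach(j,h) via R0 from link(j,h)
round 2: derive reach(i,a) via R1 from reach(i,g), reach(g,a)
round 2: derive reach(i,h) via R1 from reach(i,j), reach(j,h)

yes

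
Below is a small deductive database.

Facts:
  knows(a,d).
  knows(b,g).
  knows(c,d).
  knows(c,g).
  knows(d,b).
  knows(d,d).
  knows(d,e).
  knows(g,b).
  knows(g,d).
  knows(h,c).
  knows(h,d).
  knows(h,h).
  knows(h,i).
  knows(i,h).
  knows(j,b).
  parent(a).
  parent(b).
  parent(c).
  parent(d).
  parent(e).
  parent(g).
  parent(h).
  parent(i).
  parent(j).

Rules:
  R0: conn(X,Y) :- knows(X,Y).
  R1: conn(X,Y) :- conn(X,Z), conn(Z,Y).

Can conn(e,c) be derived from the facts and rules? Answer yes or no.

round 1: derive conn(a,d) via R0 from knows(a,d)
round 1: derive conn(b,g) via R0 from knows(b,g)
round 1: derive conn(c,d) via R0 from knows(c,d)
round 1: derive conn(c,g) via R0 from knows(c,g)
round 1: derive conn(d,b) via R0 from knows(d,b)
round 1: derive conn(d,d) via R0 from knows(d,d)
round 1: derive conn(d,e) via R0 from knows(d,e)
round 1: derive conn(g,b) via R0 from knows(g,b)
round 1: derive conn(g,d) via R0 from knows(g,d)
round 1: derive conn(h,c) via R0 from knows(h,c)
round 1: derive conn(h,d) via R0 from knows(h,d)
round 1: derive conn(h,h) via R0 from knows(h,h)
round 1: derive conn(h,i) via R0 from knows(h,i)
round 1: derive conn(i,h) via R0 from knows(i,h)
round 1: derive conn(j,b) via R0 from knows(j,b)
round 2: derive conn(a,b) via R1 from conn(a,d), conn(d,b)
round 2: derive conn(a,e) via R1 from conn(a,d), conn(d,e)
round 2: derive conn(b,b) via R1 from conn(b,g), conn(g,b)
round 2: derive conn(b,d) via R1 from conn(b,g), conn(g,d)
round 2: derive conn(c,b) via R1 from conn(c,d), conn(d,b)
round 2: derive conn(c,e) via R1 from conn(c,d), conn(d,e)
round 2: derive conn(d,g) via R1 from conn(d,b), conn(b,g)
round 2: derive conn(g,e) via R1 from conn(g,d), conn(d,e)
round 2: derive conn(g,g) via R1 from conn(g,b), conn(b,g)
round 2: derive conn(h,b) via R1 from conn(h,d), conn(d,b)
round 2: derive conn(h,e) via R1 from conn(h,d), conn(d,e)
round 2: derive conn(h,g) via R1 from conn(h,c), conn(c,g)
round 2: derive conn(i,c) via R1 from conn(i,h), conn(h,c)
round 2: derive conn(i,d) via R1 from conn(i,h), conn(h,d)
round 2: derive conn(i,i) via R1 from conn(i,h), conn(h,i)
round 2: derive conn(j,g) via R1 from conn(j,b), conn(b,g)
round 3: derive conn(a,g) via R1 from conn(a,b), conn(b,g)
round 3: derive conn(b,e) via R1 from conn(b,d), conn(d,e)
round 3: derive conn(i,b) via R1 from conn(i,c), conn(c,b)
round 3: derive conn(i,e) via R1 from conn(i,c), conn(c,e)
round 3: derive conn(i,g) via R1 from conn(i,c), conn(c,g)
round 3: derive conn(j,d) via R1 from conn(j,b), conn(b,d)
round 3: derive conn(j,e) via R1 from conn(j,g), conn(g,e)

no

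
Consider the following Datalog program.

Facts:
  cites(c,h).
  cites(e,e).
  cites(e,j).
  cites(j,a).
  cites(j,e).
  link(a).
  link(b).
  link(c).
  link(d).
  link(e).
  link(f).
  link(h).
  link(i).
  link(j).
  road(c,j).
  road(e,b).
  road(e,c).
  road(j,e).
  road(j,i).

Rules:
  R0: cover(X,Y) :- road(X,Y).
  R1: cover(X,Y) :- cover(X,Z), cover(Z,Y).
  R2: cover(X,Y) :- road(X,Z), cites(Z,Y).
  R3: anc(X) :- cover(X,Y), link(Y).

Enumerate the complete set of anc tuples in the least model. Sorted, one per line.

round 1: derive cover(c,j) via R0 from road(c,j)
round 1: derive cover(e,b) via R0 from road(e,b)
round 1: derive cover(e,c) via R0 from road(e,c)
round 1: derive cover(j,e) via R0 from road(j,e)
round 1: derive cover(j,i) via R0 from road(j,i)
round 1: derive cover(c,a) via R2 from road(c,j), cites(j,a)
round 1: derive cover(c,e) via R2 from road(c,j), cites(j,e)
round 1: derive cover(e,h) via R2 from road(e,c), cites(c,h)
round 1: derive cover(j,j) via R2 from road(j,e), cites(e,j)
round 2: derive cover(c,b) via R1 from cover(c,e), cover(e,b)
round 2: derive cover(c,c) via R1 from cover(c,e), cover(e,c)
round 2: derive cover(c,h) via R1 from cover(c,e), cover(e,h)
round 2: derive cover(c,i) via R1 from cover(c,j), cover(j,i)
round 2: derive cover(e,a) via R1 from cover(e,c), cover(c,a)
round 2: derive cover(e,e) via R1 from cover(e,c), cover(c,e)
round 2: derive cover(e,j) via R1 from cover(e,c), cover(c,j)
round 2: derive cover(j,b) via R1 from cover(j,e), cover(e,b)
round 2: derive cover(j,c) via R1 from cover(j,e), cover(e,c)
round 2: derive cover(j,h) via R1 from cover(j,e), cover(e,h)
round 2: derive anc(c) via R3 from cover(c,a), link(a)
round 2: derive anc(e) via R3 from cover(e,b), link(b)
round 2: derive anc(j) via R3 from cover(j,e), link(e)
round 3: derive cover(e,i) via R1 from cover(e,c), cover(c,i)
round 3: derive cover(j,a) via R1 from cover(j,c), cover(c,a)

anc(c)
anc(e)
anc(j)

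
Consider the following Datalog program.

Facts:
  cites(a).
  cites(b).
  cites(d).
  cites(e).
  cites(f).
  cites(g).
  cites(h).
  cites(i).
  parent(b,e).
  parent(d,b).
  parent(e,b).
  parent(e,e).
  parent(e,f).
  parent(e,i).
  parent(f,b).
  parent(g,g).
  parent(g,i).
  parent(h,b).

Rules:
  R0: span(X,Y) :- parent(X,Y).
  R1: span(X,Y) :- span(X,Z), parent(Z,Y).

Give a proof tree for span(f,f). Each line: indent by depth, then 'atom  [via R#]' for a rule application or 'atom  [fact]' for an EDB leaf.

round 1: derive span(b,e) via R0 from parent(b,e)
round 1: derive span(d,b) via R0 from parent(d,b)
round 1: derive span(e,b) via R0 from parent(e,b)
round 1: derive span(e,e) via R0 from parent(e,e)
round 1: derive span(e,f) via R0 from parent(e,f)
round 1: derive span(e,i) via R0 from parent(e,i)
round 1: derive span(f,b) via R0 from parent(f,b)
round 1: derive span(g,g) via R0 from parent(g,g)
round 1: derive span(g,i) via R0 from parent(g,i)
round 1: derive span(h,b) via R0 from parent(h,b)
round 2: derive span(b,b) via R1 from span(b,e), parent(e,b)
round 2: derive span(b,f) via R1 from span(b,e), parent(e,f)
round 2: derive span(b,i) via R1 from span(b,e), parent(e,i)
round 2: derive span(d,e) via R1 from span(d,b), parent(b,e)
round 2: derive span(f,e) via R1 from span(f,b), parent(b,e)
round 2: derive span(h,e) via R1 from span(h,b), parent(b,e)
round 3: derive span(d,f) via R1 from span(d,e), parent(e,f)
round 3: derive span(d,i) via R1 from span(d,e), parent(e,i)
round 3: derive span(f,f) via R1 from span(f,e), parent(e,f)
round 3: derive span(f,i) via R1 from span(f,e), parent(e,i)
round 3: derive span(h,f) via R1 from span(h,e), parent(e,f)
round 3: derive span(h,i) via R1 from span(h,e), parent(e,i)

span(f,f)  [via R1]
  span(f,e)  [via R1]
    span(f,b)  [via R0]
      parent(f,b)  [fact]
    parent(b,e)  [fact]
  parent(e,f)  [fact]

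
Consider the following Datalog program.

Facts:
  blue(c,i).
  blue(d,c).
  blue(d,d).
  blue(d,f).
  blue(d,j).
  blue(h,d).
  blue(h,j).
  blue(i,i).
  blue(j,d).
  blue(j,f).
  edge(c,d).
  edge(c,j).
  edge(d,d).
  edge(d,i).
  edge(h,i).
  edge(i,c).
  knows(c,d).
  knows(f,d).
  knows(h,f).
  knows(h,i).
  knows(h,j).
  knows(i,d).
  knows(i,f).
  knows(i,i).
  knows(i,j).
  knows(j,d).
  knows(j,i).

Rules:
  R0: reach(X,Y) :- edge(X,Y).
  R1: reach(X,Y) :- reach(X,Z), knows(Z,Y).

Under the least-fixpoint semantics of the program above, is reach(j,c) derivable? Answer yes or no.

round 1: derive reach(c,d) via R0 from edge(c,d)
round 1: derive reach(c,j) via R0 from edge(c,j)
round 1: derive reach(d,d) via R0 from edge(d,d)
round 1: derive reach(d,i) via R0 from edge(d,i)
round 1: derive reach(h,i) via R0 from edge(h,i)
round 1: derive reach(i,c) via R0 from edge(i,c)
round 2: derive reach(c,i) via R1 from reach(c,j), knows(j,i)
round 2: derive reach(d,f) via R1 from reach(d,i), knows(i,f)
round 2: derive reach(d,j) via R1 from reach(d,i), knows(i,j)
round 2: derive reach(h,d) via R1 from reach(h,i), knows(i,d)
round 2: derive reach(h,f) via R1 from reach(h,i), knows(i,f)
round 2: derive reach(h,j) via R1 from reach(h,i), knows(i,j)
round 2: derive reach(i,d) via R1 from reach(i,c), knows(c,d)
round 3: derive reach(c,f) via R1 from reach(c,i), knows(i,f)

no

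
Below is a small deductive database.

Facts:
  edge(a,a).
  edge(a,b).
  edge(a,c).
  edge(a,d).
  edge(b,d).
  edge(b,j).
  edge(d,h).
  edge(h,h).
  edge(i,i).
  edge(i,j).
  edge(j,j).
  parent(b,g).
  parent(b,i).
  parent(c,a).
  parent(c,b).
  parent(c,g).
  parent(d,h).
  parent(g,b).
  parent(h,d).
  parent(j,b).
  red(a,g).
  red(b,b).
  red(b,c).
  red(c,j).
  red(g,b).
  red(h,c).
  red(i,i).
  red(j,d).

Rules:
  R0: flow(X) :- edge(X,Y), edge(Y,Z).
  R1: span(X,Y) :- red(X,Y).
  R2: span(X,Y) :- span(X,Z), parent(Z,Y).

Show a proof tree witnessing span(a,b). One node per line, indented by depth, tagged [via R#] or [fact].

round 1: derive span(a,g) via R1 from red(a,g)
round 1: derive span(b,b) via R1 from red(b,b)
round 1: derive span(b,c) via R1 from red(b,c)
round 1: derive span(c,j) via R1 from red(c,j)
round 1: derive span(g,b) via R1 from red(g,b)
round 1: derive span(h,c) via R1 from red(h,c)
round 1: derive span(i,i) via R1 from red(i,i)
round 1: derive span(j,d) via R1 from red(j,d)
round 2: derive span(a,b) via R2 from span(a,g), parent(g,b)
round 2: derive span(b,a) via R2 from span(b,c), parent(c,a)
round 2: derive span(b,g) via R2 from span(b,b), parent(b,g)
round 2: derive span(b,i) via R2 from span(b,b), parent(b,i)
round 2: derive span(c,b) via R2 from span(c,j), parent(j,b)
round 2: derive span(g,g) via R2 from span(g,b), parent(b,g)
round 2: derive span(g,i) via R2 from span(g,b), parent(b,i)
round 2: derive span(h,a) via R2 from span(h,c), parent(c,a)
round 2: derive span(h,b) via R2 from span(h,c), parent(c,b)
round 2: derive span(h,g) via R2 from span(h,c), parent(c,g)
round 2: derive span(j,h) via R2 from span(j,d), parent(d,h)
round 3: derive span(a,i) via R2 from span(a,b), parent(b,i)
round 3: derive span(c,g) via R2 from span(c,b), parent(b,g)
round 3: derive span(c,i) via R2 from span(c,b), parent(b,i)
round 3: derive span(h,i) via R2 from span(h,b), parent(b,i)

span(a,b)  [via R2]
  span(a,g)  [via R1]
    red(a,g)  [fact]
  parent(g,b)  [fact]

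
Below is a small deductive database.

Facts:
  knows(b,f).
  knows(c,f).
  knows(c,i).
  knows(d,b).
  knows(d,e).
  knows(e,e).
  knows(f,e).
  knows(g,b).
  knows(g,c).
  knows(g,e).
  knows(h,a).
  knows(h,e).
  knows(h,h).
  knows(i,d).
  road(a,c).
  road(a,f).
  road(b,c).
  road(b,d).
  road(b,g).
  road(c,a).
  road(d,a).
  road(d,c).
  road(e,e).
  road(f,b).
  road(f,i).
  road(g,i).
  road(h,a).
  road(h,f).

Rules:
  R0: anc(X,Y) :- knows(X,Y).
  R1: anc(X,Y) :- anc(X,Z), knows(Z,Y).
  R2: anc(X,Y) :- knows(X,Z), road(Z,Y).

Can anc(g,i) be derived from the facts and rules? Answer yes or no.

round 1: derive anc(b,f) via R0 from knows(b,f)
round 1: derive anc(c,f) via R0 from knows(c,f)
round 1: derive anc(c,i) via R0 from knows(c,i)
round 1: derive anc(d,b) via R0 from knows(d,b)
round 1: derive anc(d,e) via R0 from knows(d,e)
round 1: derive anc(e,e) via R0 from knows(e,e)
round 1: derive anc(f,e) via R0 from knows(f,e)
round 1: derive anc(g,b) via R0 from knows(g,b)
round 1: derive anc(g,c) via R0 from knows(g,c)
round 1: derive anc(g,e) via R0 from knows(g,e)
round 1: derive anc(h,a) via R0 from knows(h,a)
round 1: derive anc(h,e) via R0 from knows(h,e)
round 1: derive anc(h,h) via R0 from knows(h,h)
round 1: derive anc(i,d) via R0 from knows(i,d)
round 1: derive anc(b,b) via R2 from knows(b,f), road(f,b)
round 1: derive anc(b,i) via R2 from knows(b,f), road(f,i)
round 1: derive anc(c,b) via R2 from knows(c,f), road(f,b)
round 1: derive anc(d,c) via R2 from knows(d,b), road(b,c)
round 1: derive anc(d,d) via R2 from knows(d,b), road(b,d)
round 1: derive anc(d,g) via R2 from knows(d,b), road(b,g)
round 1: derive anc(g,a) via R2 from knows(g,c), road(c,a)
round 1: derive anc(g,d) via R2 from knows(g,b), road(b,d)
round 1: derive anc(g,g) via R2 from knows(g,b), road(b,g)
round 1: derive anc(h,c) via R2 from knows(h,a), road(a,c)
round 1: derive anc(h,f) via R2 from knows(h,a), road(a,f)
round 1: derive anc(i,a) via R2 from knows(i,d), road(d,a)
round 1: derive anc(i,c) via R2 from knows(i,d), road(d,c)
round 2: derive anc(b,d) via R1 from anc(b,i), knows(i,d)
round 2: derive anc(b,e) via R1 from anc(b,f), knows(f,e)
round 2: derive anc(c,d) via R1 from anc(c,i), knows(i,d)
round 2: derive anc(c,e) via R1 from anc(c,f), knows(f,e)
round 2: derive anc(d,f) via R1 from anc(d,b), knows(b,f)
round 2: derive anc(d,i) via R1 from anc(d,c), knows(c,i)
round 2: derive anc(g,f) via R1 from anc(g,b), knows(b,f)
round 2: derive anc(g,i) via R1 from anc(g,c), knows(c,i)
round 2: derive anc(h,i) via R1 from anc(h,c), knows(c,i)
round 2: derive anc(i,b) via R1 from anc(i,d), knows(d,b)
round 2: derive anc(i,e) via R1 from anc(i,d), knows(d,e)
round 2: derive anc(i,f) via R1 from anc(i,c), knows(c,f)
round 2: derive anc(i,i) via R1 from anc(i,c), knows(c,i)
round 3: derive anc(h,d) via R1 from anc(h,i), knows(i,d)
round 4: derive anc(h,b) via R1 from anc(h,d), knows(d,b)

yes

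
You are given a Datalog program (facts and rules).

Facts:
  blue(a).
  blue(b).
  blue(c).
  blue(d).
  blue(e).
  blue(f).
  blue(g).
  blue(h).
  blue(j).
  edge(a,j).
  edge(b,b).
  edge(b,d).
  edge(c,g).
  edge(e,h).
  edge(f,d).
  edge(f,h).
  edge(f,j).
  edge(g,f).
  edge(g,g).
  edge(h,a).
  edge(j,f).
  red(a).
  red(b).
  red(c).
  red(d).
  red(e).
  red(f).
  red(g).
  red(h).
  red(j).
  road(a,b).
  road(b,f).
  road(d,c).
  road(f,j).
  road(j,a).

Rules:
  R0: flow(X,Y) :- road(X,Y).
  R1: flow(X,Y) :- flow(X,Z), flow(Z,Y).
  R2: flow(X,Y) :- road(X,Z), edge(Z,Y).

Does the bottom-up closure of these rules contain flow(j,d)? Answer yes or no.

round 1: derive flow(a,b) via R0 from road(a,b)
round 1: derive flow(b,f) via R0 from road(b,f)
round 1: derive flow(d,c) via R0 from road(d,c)
round 1: derive flow(f,j) via R0 from road(f,j)
round 1: derive flow(j,a) via R0 from road(j,a)
round 1: derive flow(a,d) via R2 from road(a,b), edge(b,d)
round 1: derive flow(b,d) via R2 from road(b,f), edge(f,d)
round 1: derive flow(b,h) via R2 from road(b,f), edge(f,h)
round 1: derive flow(b,j) via R2 from road(b,f), edge(f,j)
round 1: derive flow(d,g) via R2 from road(d,c), edge(c,g)
round 1: derive flow(f,f) via R2 from road(f,j), edge(j,f)
round 1: derive flow(j,j) via R2 from road(j,a), edge(a,j)
round 2: derive flow(a,c) via R1 from flow(a,d), flow(d,c)
round 2: derive flow(a,f) via R1 from flow(a,b), flow(b,f)
round 2: derive flow(a,g) via R1 from flow(a,d), flow(d,g)
round 2: derive flow(a,h) via R1 from flow(a,b), flow(b,h)
round 2: derive flow(a,j) via R1 from flow(a,b), flow(b,j)
round 2: derive flow(b,a) via R1 from flow(b,j), flow(j,a)
round 2: derive flow(b,c) via R1 from flow(b,d), flow(d,c)
round 2: derive flow(b,g) via R1 from flow(b,d), flow(d,g)
round 2: derive flow(f,a) via R1 from flow(f,j), flow(j,a)
round 2: derive flow(j,b) via R1 from flow(j,a), flow(a,b)
round 2: derive flow(j,d) via R1 from flow(j,a), flow(a,d)
round 3: derive flow(a,a) via R1 from flow(a,b), flow(b,a)
round 3: derive flow(b,b) via R1 from flow(b,a), flow(a,b)
round 3: derive flow(f,b) via R1 from flow(f,a), flow(a,b)
round 3: derive flow(f,c) via R1 from flow(f,a), flow(a,c)
round 3: derive flow(f,d) via R1 from flow(f,a), flow(a,d)
round 3: derive flow(f,g) via R1 from flow(f,a), flow(a,g)
round 3: derive flow(f,h) via R1 from flow(f,a), flow(a,h)
round 3: derive flow(j,c) via R1 from flow(j,a), flow(a,c)
round 3: derive flow(j,f) via R1 from flow(j,a), flow(a,f)
round 3: derive flow(j,g) via R1 from flow(j,a), flow(a,g)
round 3: derive flow(j,h) via R1 from flow(j,a), flow(a,h)

yes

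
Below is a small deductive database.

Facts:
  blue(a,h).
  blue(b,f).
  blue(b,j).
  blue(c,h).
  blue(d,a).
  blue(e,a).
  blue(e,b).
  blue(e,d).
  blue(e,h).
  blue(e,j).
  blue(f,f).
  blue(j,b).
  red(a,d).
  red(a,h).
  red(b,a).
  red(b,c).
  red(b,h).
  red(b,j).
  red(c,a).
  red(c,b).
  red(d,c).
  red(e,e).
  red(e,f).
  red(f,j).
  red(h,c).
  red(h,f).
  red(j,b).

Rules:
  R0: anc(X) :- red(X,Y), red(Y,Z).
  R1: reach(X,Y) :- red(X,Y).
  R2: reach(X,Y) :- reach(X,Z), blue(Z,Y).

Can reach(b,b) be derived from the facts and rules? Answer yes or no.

round 1: derive reach(a,d) via R1 from red(a,d)
round 1: derive reach(a,h) via R1 from red(a,h)
round 1: derive reach(b,a) via R1 from red(b,a)
round 1: derive reach(b,c) via R1 from red(b,c)
round 1: derive reach(b,h) via R1 from red(b,h)
round 1: derive reach(b,j) via R1 from red(b,j)
round 1: derive reach(c,a) via R1 from red(c,a)
round 1: derive reach(c,b) via R1 from red(c,b)
round 1: derive reach(d,c) via R1 from red(d,c)
round 1: derive reach(e,e) via R1 from red(e,e)
round 1: derive reach(e,f) via R1 from red(e,f)
round 1: derive reach(f,j) via R1 from red(f,j)
round 1: derive reach(h,c) via R1 from red(h,c)
round 1: derive reach(h,f) via R1 from red(h,f)
round 1: derive reach(j,b) via R1 from red(j,b)
round 2: derive reach(a,a) via R2 from reach(a,d), blue(d,a)
round 2: derive reach(b,b) via R2 from reach(b,j), blue(j,b)
round 2: derive reach(c,f) via R2 from reach(c,b), blue(b,f)
round 2: derive reach(c,h) via R2 from reach(c,a), blue(a,h)
round 2: derive reach(c,j) via R2 from reach(c,b), blue(b,j)
round 2: derive reach(d,h) via R2 from reach(d,c), blue(c,h)
round 2: derive reach(e,a) via R2 from reach(e,e), blue(e,a)
round 2: derive reach(e,b) via R2 from reach(e,e), blue(e,b)
round 2: derive reach(e,d) via R2 from reach(e,e), blue(e,d)
round 2: derive reach(e,h) via R2 from reach(e,e), blue(e,h)
round 2: derive reach(e,j) via R2 from reach(e,e), blue(e,j)
round 2: derive reach(f,b) via R2 from reach(f,j), blue(j,b)
round 2: derive reach(h,h) via R2 from reach(h,c), blue(c,h)
round 2: derive reach(j,f) via R2 from reach(j,b), blue(b,f)
round 2: derive reach(j,j) via R2 from reach(j,b), blue(b,j)
round 3: derive reach(b,f) via R2 from reach(b,b), blue(b,f)
round 3: derive reach(f,f) via R2 from reach(f,b), blue(b,f)

yes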